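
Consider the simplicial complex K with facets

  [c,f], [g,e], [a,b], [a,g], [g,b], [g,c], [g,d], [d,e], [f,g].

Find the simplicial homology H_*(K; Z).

H_0 = Z,  H_1 = Z^3.

Order the vertices as a < b < c < d < e < f < g. Listing each simplex with vertices in this order, K has dimension 1 with simplices:

  0-simplices (7): a, b, c, d, e, f, g
  1-simplices (9): ab, ag, bg, cf, cg, de, dg, eg, fg

Hence C_0 ≅ Z^7, C_1 ≅ Z^9.

Boundary ∂_1: C_1 → C_0 is given by ∂[p,q] = [q] − [p].
The 7×9 boundary matrix has rank 6 and Smith normal form diag(1,1,1,1,1,1).

Computing H_k = (kernel of ∂_k) / (image of ∂_{k+1}):

  H_0: rank C_0 − rank ∂_1 = 7 − 6 = 1, and the invariant factors of ∂_1 are all 1, so H_0 ≅ Z.
  H_1: rank ker ∂_1 − rank ∂_2 = (9 − 6) − 0 = 3, and there is no ∂_2, so H_1 ≅ Z^3.

As a check, the Euler characteristic is 7 − 9 = -2, which agrees with 1 − 3 = -2.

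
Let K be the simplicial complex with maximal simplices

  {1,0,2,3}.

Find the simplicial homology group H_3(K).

Take the total order 0 < 1 < 2 < 3 on the vertex set. Then K (dimension 3) consists of the simplices:

  0-simplices (4): [0], [1], [2], [3]
  1-simplices (6): [0,1], [0,2], [0,3], [1,2], [1,3], [2,3]
  2-simplices (4): [0,1,2], [0,1,3], [0,2,3], [1,2,3]
  3-simplices (1): [0,1,2,3]

giving chain groups C_0 ≅ Z^4, C_1 ≅ Z^6, C_2 ≅ Z^4, C_3 ≅ Z^1.

Boundary ∂_1: C_1 → C_0 sends each edge [p,q] (with p < q) to q − p.
The 4×6 boundary matrix has rank 3 and Smith normal form diag(1,1,1).

Boundary ∂_2: C_2 → C_1 maps a triangle to the signed sum of its edges. For instance
  ∂[1,2,3] = [2,3] − [1,3] + [1,2],
  ∂[0,2,3] = [2,3] − [0,3] + [0,2].
The resulting 6×4 matrix has rank 3, and its Smith normal form has invariant factors (1,1,1).

Boundary ∂_3: C_3 → C_2 sends each 3-simplex σ to the alternating sum Σ_i (−1)^i (σ with its i-th vertex removed). For instance
  ∂[0,1,2,3] = [1,2,3] − [0,2,3] + [0,1,3] − [0,1,2].
The 4×1 boundary matrix has rank 1 and Smith normal form diag(1).

Reading off H_k = ker ∂_k / im ∂_{k+1}:

  H_3: rank ker ∂_3 − rank ∂_4 = (1 − 1) − 0 = 0, and there is no ∂_4, so H_3 = 0.

H_3 = 0.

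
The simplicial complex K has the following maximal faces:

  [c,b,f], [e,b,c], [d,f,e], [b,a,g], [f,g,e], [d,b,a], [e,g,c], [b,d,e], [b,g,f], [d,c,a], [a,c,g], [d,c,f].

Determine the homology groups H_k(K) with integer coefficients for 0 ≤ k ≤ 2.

H_0 = Z,  H_1 = Z/2,  H_2 = 0.

Fix the vertex order a < b < c < d < e < f < g and write every simplex with vertices in increasing order. Then dim K = 2 and the simplices of K are:

  0-simplices (7): a, b, c, d, e, f, g
  1-simplices (18): ab, ac, ad, ag, bc, bd, be, bf, bg, cd, ce, cf, cg, de, df, ef, eg, fg
  2-simplices (12): abd, abg, acd, acg, bce, bcf, bde, bfg, cdf, ceg, def, efg

so the chain groups are C_0 ≅ Z^7, C_1 ≅ Z^18, C_2 ≅ Z^12.

The boundary map ∂_1: C_1 → C_0 is given by ∂[p,q] = [q] − [p]. For instance
  ∂cf = f − c.
The 7×18 boundary matrix has rank 6 and Smith normal form diag(1,1,1,1,1,1).

Boundary ∂_2: C_2 → C_1 sends each 2-simplex [p,q,r] to [q,r] − [p,r] + [p,q]. For instance
  ∂acg = cg − ag + ac,
  ∂bde = de − be + bd.
As a 18×12 matrix over Z this has rank 12, with invariant factors (1,1,1,1,1,1,1,1,1,1,1,2).

Reading off H_k = ker ∂_k / im ∂_{k+1}:

  H_0: rank C_0 − rank ∂_1 = 7 − 6 = 1, and the invariant factors of ∂_1 are all 1, so H_0 = Z.
  H_1: rank ker ∂_1 − rank ∂_2 = (18 − 6) − 12 = 0, and ∂_2 has invariant factor 2 > 1, so H_1 = Z/2.
  H_2: rank ker ∂_2 − rank ∂_3 = (12 − 12) − 0 = 0, and there is no ∂_3, so H_2 = 0.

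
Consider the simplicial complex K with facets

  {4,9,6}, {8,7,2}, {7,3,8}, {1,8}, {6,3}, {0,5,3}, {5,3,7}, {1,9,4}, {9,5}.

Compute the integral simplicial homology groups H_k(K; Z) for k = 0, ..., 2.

K has 10 vertices, 17 edges, 6 triangles.
rank ∂_0 = 0, rank ∂_1 = 9 ⇒ b_0 = 10 − 0 − 9 = 1; all invariant factors of ∂_1 are 1 so no torsion. So H_0 = Z.
rank ∂_1 = 9, rank ∂_2 = 6 ⇒ b_1 = 17 − 9 − 6 = 2; all invariant factors of ∂_2 are 1 so no torsion. So H_1 = Z^2.
rank ∂_2 = 6, rank ∂_3 = 0 ⇒ b_2 = 6 − 6 − 0 = 0. So H_2 = 0.

H_0 ≅ Z,  H_1 ≅ Z^2,  H_2 = 0.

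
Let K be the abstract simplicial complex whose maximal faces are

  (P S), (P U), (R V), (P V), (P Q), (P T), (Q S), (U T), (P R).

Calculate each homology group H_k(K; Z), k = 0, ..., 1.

Fix the vertex order P < Q < R < S < T < U < V and write every simplex with vertices in increasing order. Then dim K = 1 and the simplices of K are:

  0-simplices (7): P, Q, R, S, T, U, V
  1-simplices (9): PQ, PR, PS, PT, PU, PV, QS, RV, TU

so the chain groups are C_0 ≅ Z^7, C_1 ≅ Z^9.

The boundary map ∂_1: C_1 → C_0 sends each edge [p,q] (with p < q) to q − p. For instance
  ∂PR = R − P.
As a 7×9 matrix over Z this has rank 6, with invariant factors (1,1,1,1,1,1).

Computing H_k = (kernel of ∂_k) / (image of ∂_{k+1}):

  H_0: rank C_0 − rank ∂_1 = 7 − 6 = 1, and the invariant factors of ∂_1 are all 1, so H_0 = Z.
  H_1: rank ker ∂_1 − rank ∂_2 = (9 − 6) − 0 = 3, and there is no ∂_2, so H_1 = Z^3.

As a check, the Euler characteristic is 7 − 9 = -2, which agrees with 1 − 3 = -2.

H_0 = Z,  H_1 = Z^3.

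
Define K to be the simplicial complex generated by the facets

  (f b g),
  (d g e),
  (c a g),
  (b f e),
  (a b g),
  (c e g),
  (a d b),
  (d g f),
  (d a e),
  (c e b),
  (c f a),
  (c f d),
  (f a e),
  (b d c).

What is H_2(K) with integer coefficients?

We work with the vertex ordering a < b < c < d < e < f < g. The simplices of K, each written with vertices in increasing order, are:

  0-simplices (7): a, b, c, d, e, f, g
  1-simplices (21): ab, ac, ad, ae, af, ag, bc, bd, be, bf, bg, cd, ce, cf, cg, de, df, dg, ef, eg, fg
  2-simplices (14): abd, abg, acf, acg, ade, aef, bcd, bce, bef, bfg, cdf, ceg, deg, dfg

giving chain groups C_0 ≅ Z^7, C_1 ≅ Z^21, C_2 ≅ Z^14.

∂_1: C_1 → C_0 sends each edge [p,q] (with p < q) to q − p. For instance
  ∂af = f − a.
The 7×21 boundary matrix has rank 6 and Smith normal form diag(1,1,1,1,1,1).

∂_2: C_2 → C_1 maps a triangle to the signed sum of its edges. For instance
  ∂abg = bg − ag + ab,
  ∂cdf = df − cf + cd.
The 21×14 boundary matrix has rank 13 and Smith normal form diag(1,1,1,1,1,1,1,1,1,1,1,1,1).

Computing H_k = (kernel of ∂_k) / (image of ∂_{k+1}):

  H_2: rank ker ∂_2 − rank ∂_3 = (14 − 13) − 0 = 1, and there is no ∂_3, so H_2 ≅ Z.

H_2 ≅ Z.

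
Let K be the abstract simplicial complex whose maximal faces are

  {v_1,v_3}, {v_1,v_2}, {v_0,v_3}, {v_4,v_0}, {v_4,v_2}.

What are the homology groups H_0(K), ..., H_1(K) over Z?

K has 5 vertices, 5 edges.
rank ∂_0 = 0, rank ∂_1 = 4 ⇒ b_0 = 5 − 0 − 4 = 1; all invariant factors of ∂_1 are 1 so no torsion. So H_0 = Z.
rank ∂_1 = 4, rank ∂_2 = 0 ⇒ b_1 = 5 − 4 − 0 = 1. So H_1 = Z.

H_0 ≅ Z,  H_1 ≅ Z.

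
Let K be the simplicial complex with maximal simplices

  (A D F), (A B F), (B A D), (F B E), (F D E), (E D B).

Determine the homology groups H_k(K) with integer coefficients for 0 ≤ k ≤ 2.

Fix the vertex order A < B < D < E < F and write every simplex with vertices in increasing order. Then dim K = 2 and the simplices of K are:

  0-simplices (5): A, B, D, E, F
  1-simplices (9): AB, AD, AF, BD, BE, BF, DE, DF, EF
  2-simplices (6): ABD, ABF, ADF, BDE, BEF, DEF

giving chain groups C_0 ≅ Z^5, C_1 ≅ Z^9, C_2 ≅ Z^6.

Boundary ∂_1: C_1 → C_0 is given by ∂[p,q] = [q] − [p].
The resulting 5×9 matrix has rank 4, and its Smith normal form has invariant factors (1,1,1,1).

The boundary map ∂_2: C_2 → C_1 acts by ∂[p,q,r] = [q,r] − [p,r] + [p,q]. For instance
  ∂BEF = EF − BF + BE,
  ∂ABD = BD − AD + AB.
The 9×6 boundary matrix has rank 5 and Smith normal form diag(1,1,1,1,1).

Now H_k = ker ∂_k / im ∂_{k+1}, so:

  H_0: rank C_0 − rank ∂_1 = 5 − 4 = 1, and the invariant factors of ∂_1 are all 1, so H_0 ≅ Z.
  H_1: rank ker ∂_1 − rank ∂_2 = (9 − 4) − 5 = 0, and the invariant factors of ∂_2 are all 1, so H_1 ≅ 0.
  H_2: rank ker ∂_2 − rank ∂_3 = (6 − 5) − 0 = 1, and there is no ∂_3, so H_2 ≅ Z.

As a check, the Euler characteristic is 5 − 9 + 6 = 2, which agrees with 1 − 0 + 1 = 2.

H_0 ≅ Z,  H_1 = 0,  H_2 ≅ Z.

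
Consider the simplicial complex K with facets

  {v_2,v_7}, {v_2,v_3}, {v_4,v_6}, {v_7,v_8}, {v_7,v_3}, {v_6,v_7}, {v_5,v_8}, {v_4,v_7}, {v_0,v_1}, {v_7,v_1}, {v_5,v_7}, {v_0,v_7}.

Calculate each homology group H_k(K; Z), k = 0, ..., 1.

H_0 ≅ Z,  H_1 ≅ Z^4.

We work with the vertex ordering v_0 < v_1 < v_2 < v_3 < v_4 < v_5 < v_6 < v_7 < v_8. The simplices of K, each written with vertices in increasing order, are:

  0-simplices (9): [v_0], [v_1], [v_2], [v_3], [v_4], [v_5], [v_6], [v_7], [v_8]
  1-simplices (12): [v_0,v_1], [v_0,v_7], [v_1,v_7], [v_2,v_3], [v_2,v_7], [v_3,v_7], [v_4,v_6], [v_4,v_7], [v_5,v_7], [v_5,v_8], [v_6,v_7], [v_7,v_8]

giving chain groups C_0 ≅ Z^9, C_1 ≅ Z^12.

∂_1: C_1 → C_0 sends each edge [p,q] (with p < q) to q − p. For instance
  ∂[v_5,v_8] = [v_8] − [v_5].
The 9×12 boundary matrix has rank 8 and Smith normal form diag(1,1,1,1,1,1,1,1).

From H_k ≅ ker(∂_k) / im(∂_{k+1}) we obtain:

  H_0: rank C_0 − rank ∂_1 = 9 − 8 = 1, and the invariant factors of ∂_1 are all 1, so H_0 ≅ Z.
  H_1: rank ker ∂_1 − rank ∂_2 = (12 − 8) − 0 = 4, and there is no ∂_2, so H_1 ≅ Z^4.

As a check, the Euler characteristic is 9 − 12 = -3, which agrees with 1 − 4 = -3.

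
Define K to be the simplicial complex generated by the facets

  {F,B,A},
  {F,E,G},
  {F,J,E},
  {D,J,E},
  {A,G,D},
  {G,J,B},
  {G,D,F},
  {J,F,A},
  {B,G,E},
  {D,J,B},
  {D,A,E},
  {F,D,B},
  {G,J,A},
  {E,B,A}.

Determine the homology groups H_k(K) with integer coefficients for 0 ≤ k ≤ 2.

H_0 ≅ Z,  H_1 ≅ Z^2,  H_2 ≅ Z.

K has 7 vertices, 21 edges, 14 triangles.
rank ∂_0 = 0, rank ∂_1 = 6 ⇒ b_0 = 7 − 0 − 6 = 1; all invariant factors of ∂_1 are 1 so no torsion. So H_0 = Z.
rank ∂_1 = 6, rank ∂_2 = 13 ⇒ b_1 = 21 − 6 − 13 = 2; all invariant factors of ∂_2 are 1 so no torsion. So H_1 = Z^2.
rank ∂_2 = 13, rank ∂_3 = 0 ⇒ b_2 = 14 − 13 − 0 = 1. So H_2 = Z.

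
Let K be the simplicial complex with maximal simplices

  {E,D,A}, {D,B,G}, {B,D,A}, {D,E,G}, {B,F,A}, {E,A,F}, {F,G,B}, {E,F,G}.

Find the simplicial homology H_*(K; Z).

H_0 ≅ Z,  H_1 = 0,  H_2 ≅ Z.

We work with the vertex ordering A < B < D < E < F < G. The simplices of K, each written with vertices in increasing order, are:

  0-simplices (6): A, B, D, E, F, G
  1-simplices (12): AB, AD, AE, AF, BD, BF, BG, DE, DG, EF, EG, FG
  2-simplices (8): ABD, ABF, ADE, AEF, BDG, BFG, DEG, EFG

Hence C_0 ≅ Z^6, C_1 ≅ Z^12, C_2 ≅ Z^8.

Boundary ∂_1: C_1 → C_0 maps an edge to its endpoints' difference, ∂[p,q] = q − p.
The 6×12 boundary matrix has rank 5 and Smith normal form diag(1,1,1,1,1).

Boundary ∂_2: C_2 → C_1 maps a triangle to the signed sum of its edges. For instance
  ∂ADE = DE − AE + AD,
  ∂BFG = FG − BG + BF.
As a 12×8 matrix over Z this has rank 7, with invariant factors (1,1,1,1,1,1,1).

From H_k ≅ ker(∂_k) / im(∂_{k+1}) we obtain:

  H_0: rank C_0 − rank ∂_1 = 6 − 5 = 1, and the invariant factors of ∂_1 are all 1, so H_0 = Z.
  H_1: rank ker ∂_1 − rank ∂_2 = (12 − 5) − 7 = 0, and the invariant factors of ∂_2 are all 1, so H_1 = 0.
  H_2: rank ker ∂_2 − rank ∂_3 = (8 − 7) − 0 = 1, and there is no ∂_3, so H_2 = Z.

As a check, the Euler characteristic is 6 − 12 + 8 = 2, which agrees with 1 − 0 + 1 = 2.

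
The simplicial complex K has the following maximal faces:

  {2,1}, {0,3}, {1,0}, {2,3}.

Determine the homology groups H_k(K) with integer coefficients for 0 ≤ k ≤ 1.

H_0 = Z,  H_1 = Z.

Take the total order 0 < 1 < 2 < 3 on the vertex set. Then K (dimension 1) consists of the simplices:

  0-simplices (4): [0], [1], [2], [3]
  1-simplices (4): [0,1], [0,3], [1,2], [2,3]

giving chain groups C_0 ≅ Z^4, C_1 ≅ Z^4.

The boundary map ∂_1: C_1 → C_0 sends each edge [p,q] (with p < q) to q − p. For instance
  ∂[0,1] = [1] − [0].
This gives a 4×4 integer matrix of rank 3; reducing to Smith normal form yields diagonal entries (1,1,1).

From H_k ≅ ker(∂_k) / im(∂_{k+1}) we obtain:

  H_0: rank C_0 − rank ∂_1 = 4 − 3 = 1, and the invariant factors of ∂_1 are all 1, so H_0 = Z.
  H_1: rank ker ∂_1 − rank ∂_2 = (4 − 3) − 0 = 1, and there is no ∂_2, so H_1 = Z.

(K is a triangulation of the circle S^1.)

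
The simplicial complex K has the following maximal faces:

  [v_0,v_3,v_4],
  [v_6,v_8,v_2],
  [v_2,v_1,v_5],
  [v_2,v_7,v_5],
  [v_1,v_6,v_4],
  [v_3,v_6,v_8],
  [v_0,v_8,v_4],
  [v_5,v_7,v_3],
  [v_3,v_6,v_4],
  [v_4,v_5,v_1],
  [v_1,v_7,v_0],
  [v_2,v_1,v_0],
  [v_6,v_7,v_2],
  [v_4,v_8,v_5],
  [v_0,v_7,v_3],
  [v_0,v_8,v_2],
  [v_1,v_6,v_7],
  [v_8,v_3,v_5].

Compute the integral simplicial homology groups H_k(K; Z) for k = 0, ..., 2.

Fix the vertex order v_0 < v_1 < v_2 < v_3 < v_4 < v_5 < v_6 < v_7 < v_8 and write every simplex with vertices in increasing order. Then dim K = 2 and the simplices of K are:

  0-simplices (9): [v_0], [v_1], [v_2], [v_3], [v_4], [v_5], [v_6], [v_7], [v_8]
  1-simplices (27): (27 of them)
  2-simplices (18): (18 of them)

so the chain groups are C_0 ≅ Z^9, C_1 ≅ Z^27, C_2 ≅ Z^18.

The boundary map ∂_1: C_1 → C_0 is given by ∂[p,q] = [q] − [p].
The resulting 9×27 matrix has rank 8, and its Smith normal form has invariant factors (1,1,1,1,1,1,1,1).

∂_2: C_2 → C_1 sends each 2-simplex [p,q,r] to [q,r] − [p,r] + [p,q]. For instance
  ∂[v_2,v_5,v_7] = [v_5,v_7] − [v_2,v_7] + [v_2,v_5],
  ∂[v_3,v_5,v_8] = [v_5,v_8] − [v_3,v_8] + [v_3,v_5].
This gives a 27×18 integer matrix of rank 18; reducing to Smith normal form yields diagonal entries (1,1,1,1,1,1,1,1,1,1,1,1,1,1,1,1,1,2).

Reading off H_k = ker ∂_k / im ∂_{k+1}:

  H_0: rank C_0 − rank ∂_1 = 9 − 8 = 1, and the invariant factors of ∂_1 are all 1, so H_0 = Z.
  H_1: rank ker ∂_1 − rank ∂_2 = (27 − 8) − 18 = 1, and ∂_2 has invariant factor 2 > 1, so H_1 = Z ⊕ Z/2Z.
  H_2: rank ker ∂_2 − rank ∂_3 = (18 − 18) − 0 = 0, and there is no ∂_3, so H_2 = 0.

H_0 = Z,  H_1 = Z ⊕ Z/2Z,  H_2 = 0.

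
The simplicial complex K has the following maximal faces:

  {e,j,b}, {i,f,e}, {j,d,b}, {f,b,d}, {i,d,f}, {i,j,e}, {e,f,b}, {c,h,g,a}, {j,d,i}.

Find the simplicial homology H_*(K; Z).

H_0 ≅ Z^2,  H_1 = 0,  H_2 ≅ Z,  H_3 = 0.

Order the vertices as a < b < c < d < e < f < g < h < i < j. Listing each simplex with vertices in this order, K has dimension 3 with simplices:

  0-simplices (10): a, b, c, d, e, f, g, h, i, j
  1-simplices (18): ac, ag, ah, bd, be, bf, bj, cg, ch, df, di, dj, ef, ei, ej, fi, gh, ij
  2-simplices (12): acg, ach, agh, bdf, bdj, bef, bej, cgh, dfi, dij, efi, eij
  3-simplices (1): acgh

Hence C_0 ≅ Z^10, C_1 ≅ Z^18, C_2 ≅ Z^12, C_3 ≅ Z^1.

The boundary map ∂_1: C_1 → C_0 is given by ∂[p,q] = [q] − [p].
The 10×18 boundary matrix has rank 8 and Smith normal form diag(1,1,1,1,1,1,1,1).

Boundary ∂_2: C_2 → C_1 maps a triangle to the signed sum of its edges. For instance
  ∂efi = fi − ei + ef,
  ∂ach = ch − ah + ac.
As a 18×12 matrix over Z this has rank 10, with invariant factors (1,1,1,1,1,1,1,1,1,1).

∂_3: C_3 → C_2 sends each 3-simplex σ to the alternating sum Σ_i (−1)^i (σ with its i-th vertex removed). For instance
  ∂acgh = cgh − agh + ach − acg.
The resulting 12×1 matrix has rank 1, and its Smith normal form has invariant factors (1).

Now H_k = ker ∂_k / im ∂_{k+1}, so:

  H_0: rank C_0 − rank ∂_1 = 10 − 8 = 2, and the invariant factors of ∂_1 are all 1, so H_0 ≅ Z^2.
  H_1: rank ker ∂_1 − rank ∂_2 = (18 − 8) − 10 = 0, and the invariant factors of ∂_2 are all 1, so H_1 ≅ 0.
  H_2: rank ker ∂_2 − rank ∂_3 = (12 − 10) − 1 = 1, and the invariant factors of ∂_3 are all 1, so H_2 ≅ Z.
  H_3: rank ker ∂_3 − rank ∂_4 = (1 − 1) − 0 = 0, and there is no ∂_4, so H_3 ≅ 0.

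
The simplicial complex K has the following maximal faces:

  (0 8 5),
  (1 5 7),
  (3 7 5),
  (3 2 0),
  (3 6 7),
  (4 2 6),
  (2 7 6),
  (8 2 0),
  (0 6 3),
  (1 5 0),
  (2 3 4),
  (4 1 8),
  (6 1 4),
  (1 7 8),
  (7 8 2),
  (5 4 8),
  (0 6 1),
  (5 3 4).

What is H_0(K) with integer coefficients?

We work with the vertex ordering 0 < 1 < 2 < 3 < 4 < 5 < 6 < 7 < 8. The simplices of K, each written with vertices in increasing order, are:

  0-simplices (9): [0], [1], [2], [3], [4], [5], [6], [7], [8]
  1-simplices (27): (27 of them)
  2-simplices (18): [0,1,5], [0,1,6], [0,2,3], [0,2,8], [0,3,6], [0,5,8], [1,4,6], [1,4,8], [1,5,7], [1,7,8], [2,3,4], [2,4,6], [2,6,7], [2,7,8], [3,4,5], [3,5,7], [3,6,7], [4,5,8]

Hence C_0 ≅ Z^9, C_1 ≅ Z^27, C_2 ≅ Z^18.

Boundary ∂_1: C_1 → C_0 sends each edge [p,q] (with p < q) to q − p.
As a 9×27 matrix over Z this has rank 8, with invariant factors (1,1,1,1,1,1,1,1).

Boundary ∂_2: C_2 → C_1 acts by ∂[p,q,r] = [q,r] − [p,r] + [p,q]. For instance
  ∂[4,5,8] = [5,8] − [4,8] + [4,5],
  ∂[0,3,6] = [3,6] − [0,6] + [0,3].
This gives a 27×18 integer matrix of rank 18; reducing to Smith normal form yields diagonal entries (1,1,1,1,1,1,1,1,1,1,1,1,1,1,1,1,1,2).

Computing H_k = (kernel of ∂_k) / (image of ∂_{k+1}):

  H_0: rank C_0 − rank ∂_1 = 9 − 8 = 1, and the invariant factors of ∂_1 are all 1, so H_0 ≅ Z.

H_0 ≅ Z.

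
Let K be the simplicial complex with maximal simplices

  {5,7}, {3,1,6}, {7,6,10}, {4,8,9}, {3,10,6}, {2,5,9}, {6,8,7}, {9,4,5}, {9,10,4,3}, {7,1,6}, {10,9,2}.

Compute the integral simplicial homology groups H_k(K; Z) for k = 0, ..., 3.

Take the total order 1 < 2 < 3 < 4 < 5 < 6 < 7 < 8 < 9 < 10 on the vertex set. Then K (dimension 3) consists of the simplices:

  0-simplices (10): [1], [2], [3], [4], [5], [6], [7], [8], [9], [10]
  1-simplices (23): (23 of them)
  2-simplices (13): [1,3,6], [1,6,7], [2,5,9], [2,9,10], [3,4,9], [3,4,10], [3,6,10], [3,9,10], [4,5,9], [4,8,9], [4,9,10], [6,7,8], [6,7,10]
  3-simplices (1): [3,4,9,10]

so the chain groups are C_0 ≅ Z^10, C_1 ≅ Z^23, C_2 ≅ Z^13, C_3 ≅ Z^1.

∂_1: C_1 → C_0 sends each edge [p,q] (with p < q) to q − p. For instance
  ∂[3,10] = [10] − [3].
The resulting 10×23 matrix has rank 9, and its Smith normal form has invariant factors (1,1,1,1,1,1,1,1,1).

Boundary ∂_2: C_2 → C_1 acts by ∂[p,q,r] = [q,r] − [p,r] + [p,q]. For instance
  ∂[3,4,10] = [4,10] − [3,10] + [3,4],
  ∂[1,3,6] = [3,6] − [1,6] + [1,3].
As a 23×13 matrix over Z this has rank 12, with invariant factors (1,1,1,1,1,1,1,1,1,1,1,1).

The boundary map ∂_3: C_3 → C_2 sends each 3-simplex σ to the alternating sum Σ_i (−1)^i (σ with its i-th vertex removed). For instance
  ∂[3,4,9,10] = [4,9,10] − [3,9,10] + [3,4,10] − [3,4,9].
As a 13×1 matrix over Z this has rank 1, with invariant factors (1).

Now H_k = ker ∂_k / im ∂_{k+1}, so:

  H_0: rank C_0 − rank ∂_1 = 10 − 9 = 1, and the invariant factors of ∂_1 are all 1, so H_0 ≅ Z.
  H_1: rank ker ∂_1 − rank ∂_2 = (23 − 9) − 12 = 2, and the invariant factors of ∂_2 are all 1, so H_1 ≅ Z^2.
  H_2: rank ker ∂_2 − rank ∂_3 = (13 − 12) − 1 = 0, and the invariant factors of ∂_3 are all 1, so H_2 ≅ 0.
  H_3: rank ker ∂_3 − rank ∂_4 = (1 − 1) − 0 = 0, and there is no ∂_4, so H_3 ≅ 0.

As a check, the Euler characteristic is 10 − 23 + 13 − 1 = -1, which agrees with 1 − 2 + 0 − 0 = -1.

H_0 ≅ Z,  H_1 ≅ Z^2,  H_2 = 0,  H_3 = 0.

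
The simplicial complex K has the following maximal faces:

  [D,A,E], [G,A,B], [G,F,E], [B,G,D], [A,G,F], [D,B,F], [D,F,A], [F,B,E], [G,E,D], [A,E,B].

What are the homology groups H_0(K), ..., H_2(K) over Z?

Take the total order A < B < D < E < F < G on the vertex set. Then K (dimension 2) consists of the simplices:

  0-simplices (6): A, B, D, E, F, G
  1-simplices (15): AB, AD, AE, AF, AG, BD, BE, BF, BG, DE, DF, DG, EF, EG, FG
  2-simplices (10): ABE, ABG, ADE, ADF, AFG, BDF, BDG, BEF, DEG, EFG

so the chain groups are C_0 ≅ Z^6, C_1 ≅ Z^15, C_2 ≅ Z^10.

∂_1: C_1 → C_0 is given by ∂[p,q] = [q] − [p].
The 6×15 boundary matrix has rank 5 and Smith normal form diag(1,1,1,1,1).

The boundary map ∂_2: C_2 → C_1 sends each 2-simplex [p,q,r] to [q,r] − [p,r] + [p,q]. For instance
  ∂ABE = BE − AE + AB,
  ∂BEF = EF − BF + BE.
The 15×10 boundary matrix has rank 10 and Smith normal form diag(1,1,1,1,1,1,1,1,1,2).

Reading off H_k = ker ∂_k / im ∂_{k+1}:

  H_0: rank C_0 − rank ∂_1 = 6 − 5 = 1, and the invariant factors of ∂_1 are all 1, so H_0 ≅ Z.
  H_1: rank ker ∂_1 − rank ∂_2 = (15 − 5) − 10 = 0, and ∂_2 has invariant factor 2 > 1, so H_1 ≅ Z/2.
  H_2: rank ker ∂_2 − rank ∂_3 = (10 − 10) − 0 = 0, and there is no ∂_3, so H_2 ≅ 0.

H_0 ≅ Z,  H_1 ≅ Z/2,  H_2 = 0.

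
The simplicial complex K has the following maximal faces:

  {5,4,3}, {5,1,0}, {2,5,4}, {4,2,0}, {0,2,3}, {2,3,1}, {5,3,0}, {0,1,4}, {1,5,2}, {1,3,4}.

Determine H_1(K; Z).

Order the vertices as 0 < 1 < 2 < 3 < 4 < 5. Listing each simplex with vertices in this order, K has dimension 2 with simplices:

  0-simplices (6): [0], [1], [2], [3], [4], [5]
  1-simplices (15): [0,1], [0,2], [0,3], [0,4], [0,5], [1,2], [1,3], [1,4], [1,5], [2,3], [2,4], [2,5], [3,4], [3,5], [4,5]
  2-simplices (10): [0,1,4], [0,1,5], [0,2,3], [0,2,4], [0,3,5], [1,2,3], [1,2,5], [1,3,4], [2,4,5], [3,4,5]

giving chain groups C_0 ≅ Z^6, C_1 ≅ Z^15, C_2 ≅ Z^10.

The boundary map ∂_1: C_1 → C_0 is given by ∂[p,q] = [q] − [p]. For instance
  ∂[0,5] = [5] − [0].
As a 6×15 matrix over Z this has rank 5, with invariant factors (1,1,1,1,1).

Boundary ∂_2: C_2 → C_1 sends each 2-simplex [p,q,r] to [q,r] − [p,r] + [p,q]. For instance
  ∂[0,3,5] = [3,5] − [0,5] + [0,3],
  ∂[1,2,3] = [2,3] − [1,3] + [1,2].
The 15×10 boundary matrix has rank 10 and Smith normal form diag(1,1,1,1,1,1,1,1,1,2).

From H_k ≅ ker(∂_k) / im(∂_{k+1}) we obtain:

  H_1: rank ker ∂_1 − rank ∂_2 = (15 − 5) − 10 = 0, and ∂_2 has invariant factor 2 > 1, so H_1 = Z_2.

H_1 ≅ Z_2.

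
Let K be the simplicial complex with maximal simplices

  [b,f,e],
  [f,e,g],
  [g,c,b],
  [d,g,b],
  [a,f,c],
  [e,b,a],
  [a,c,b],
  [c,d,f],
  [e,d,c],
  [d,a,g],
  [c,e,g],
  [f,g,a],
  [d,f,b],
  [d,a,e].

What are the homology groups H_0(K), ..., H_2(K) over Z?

K has 7 vertices, 21 edges, 14 triangles.
rank ∂_0 = 0, rank ∂_1 = 6 ⇒ b_0 = 7 − 0 − 6 = 1; all invariant factors of ∂_1 are 1 so no torsion. So H_0 ≅ Z.
rank ∂_1 = 6, rank ∂_2 = 13 ⇒ b_1 = 21 − 6 − 13 = 2; all invariant factors of ∂_2 are 1 so no torsion. So H_1 ≅ Z^2.
rank ∂_2 = 13, rank ∂_3 = 0 ⇒ b_2 = 14 − 13 − 0 = 1. So H_2 ≅ Z.

H_0 = Z,  H_1 = Z^2,  H_2 = Z.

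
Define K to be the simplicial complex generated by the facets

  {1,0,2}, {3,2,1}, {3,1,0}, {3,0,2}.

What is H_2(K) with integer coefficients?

K has 4 vertices, 6 edges, 4 triangles.
rank ∂_2 = 3, rank ∂_3 = 0 ⇒ b_2 = 4 − 3 − 0 = 1. So H_2 = Z.

H_2 = Z.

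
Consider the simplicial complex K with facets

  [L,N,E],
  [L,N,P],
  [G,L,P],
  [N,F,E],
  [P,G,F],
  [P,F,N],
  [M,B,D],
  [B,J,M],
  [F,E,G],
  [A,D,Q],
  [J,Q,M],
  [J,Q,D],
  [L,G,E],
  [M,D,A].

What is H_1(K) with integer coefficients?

H_1 ≅ Z.

We work with the vertex ordering A < B < D < E < F < G < J < L < M < N < P < Q. The simplices of K, each written with vertices in increasing order, are:

  0-simplices (12): A, B, D, E, F, G, J, L, M, N, P, Q
  1-simplices (24): AD, AM, AQ, BD, BJ, BM, DJ, DM, DQ, EF, EG, EL, EN, FG, FN, FP, GL, GP, JM, JQ, LN, LP, MQ, NP
  2-simplices (14): ADM, ADQ, BDM, BJM, DJQ, EFG, EFN, EGL, ELN, FGP, FNP, GLP, JMQ, LNP

giving chain groups C_0 ≅ Z^12, C_1 ≅ Z^24, C_2 ≅ Z^14.

∂_1: C_1 → C_0 maps an edge to its endpoints' difference, ∂[p,q] = q − p. For instance
  ∂DM = M − D.
This gives a 12×24 integer matrix of rank 10; reducing to Smith normal form yields diagonal entries (1,1,1,1,1,1,1,1,1,1).

The boundary map ∂_2: C_2 → C_1 maps a triangle to the signed sum of its edges. For instance
  ∂ADQ = DQ − AQ + AD,
  ∂BDM = DM − BM + BD.
The 24×14 boundary matrix has rank 13 and Smith normal form diag(1,1,1,1,1,1,1,1,1,1,1,1,1).

From H_k ≅ ker(∂_k) / im(∂_{k+1}) we obtain:

  H_1: rank ker ∂_1 − rank ∂_2 = (24 − 10) − 13 = 1, and the invariant factors of ∂_2 are all 1, so H_1 ≅ Z.

(K is a triangulation of the disjoint union of the cylinder S^1 x I and the 2-sphere S^2.)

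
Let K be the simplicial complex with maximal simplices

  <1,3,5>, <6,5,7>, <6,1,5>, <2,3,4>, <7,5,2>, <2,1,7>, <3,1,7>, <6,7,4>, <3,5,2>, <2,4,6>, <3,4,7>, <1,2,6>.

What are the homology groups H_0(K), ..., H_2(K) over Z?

H_0 = Z,  H_1 = Z/2,  H_2 = 0.

Fix the vertex order 1 < 2 < 3 < 4 < 5 < 6 < 7 and write every simplex with vertices in increasing order. Then dim K = 2 and the simplices of K are:

  0-simplices (7): [1], [2], [3], [4], [5], [6], [7]
  1-simplices (18): [1,2], [1,3], [1,5], [1,6], [1,7], [2,3], [2,4], [2,5], [2,6], [2,7], [3,4], [3,5], [3,7], [4,6], [4,7], [5,6], [5,7], [6,7]
  2-simplices (12): [1,2,6], [1,2,7], [1,3,5], [1,3,7], [1,5,6], [2,3,4], [2,3,5], [2,4,6], [2,5,7], [3,4,7], [4,6,7], [5,6,7]

Hence C_0 ≅ Z^7, C_1 ≅ Z^18, C_2 ≅ Z^12.

∂_1: C_1 → C_0 is given by ∂[p,q] = [q] − [p]. For instance
  ∂[3,4] = [4] − [3].
As a 7×18 matrix over Z this has rank 6, with invariant factors (1,1,1,1,1,1).

The boundary map ∂_2: C_2 → C_1 sends each 2-simplex [p,q,r] to [q,r] − [p,r] + [p,q]. For instance
  ∂[1,3,5] = [3,5] − [1,5] + [1,3],
  ∂[1,2,7] = [2,7] − [1,7] + [1,2].
The 18×12 boundary matrix has rank 12 and Smith normal form diag(1,1,1,1,1,1,1,1,1,1,1,2).

Now H_k = ker ∂_k / im ∂_{k+1}, so:

  H_0: rank C_0 − rank ∂_1 = 7 − 6 = 1, and the invariant factors of ∂_1 are all 1, so H_0 ≅ Z.
  H_1: rank ker ∂_1 − rank ∂_2 = (18 − 6) − 12 = 0, and ∂_2 has invariant factor 2 > 1, so H_1 ≅ Z/2.
  H_2: rank ker ∂_2 − rank ∂_3 = (12 − 12) − 0 = 0, and there is no ∂_3, so H_2 ≅ 0.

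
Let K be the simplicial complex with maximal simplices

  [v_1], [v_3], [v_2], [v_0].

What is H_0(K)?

Order the vertices as v_0 < v_1 < v_2 < v_3. Listing each simplex with vertices in this order, K has dimension 0 with simplices:

  0-simplices (4): [v_0], [v_1], [v_2], [v_3]

Hence C_0 ≅ Z^4.

Reading off H_k = ker ∂_k / im ∂_{k+1}:

  H_0: rank C_0 − rank ∂_1 = 4 − 0 = 4, and there is no ∂_1, so H_0 = Z^4.

(K is a triangulation of a set of 4 points.)

H_0 ≅ Z^4.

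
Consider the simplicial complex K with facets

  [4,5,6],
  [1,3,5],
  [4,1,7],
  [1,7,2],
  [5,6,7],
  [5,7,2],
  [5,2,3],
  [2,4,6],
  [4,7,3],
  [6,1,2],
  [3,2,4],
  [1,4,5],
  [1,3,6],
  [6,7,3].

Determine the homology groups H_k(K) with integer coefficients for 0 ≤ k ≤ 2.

H_0 ≅ Z,  H_1 ≅ Z^2,  H_2 ≅ Z.

Order the vertices as 1 < 2 < 3 < 4 < 5 < 6 < 7. Listing each simplex with vertices in this order, K has dimension 2 with simplices:

  0-simplices (7): [1], [2], [3], [4], [5], [6], [7]
  1-simplices (21): [1,2], [1,3], [1,4], [1,5], [1,6], [1,7], [2,3], [2,4], [2,5], [2,6], [2,7], [3,4], [3,5], [3,6], [3,7], [4,5], [4,6], [4,7], [5,6], [5,7], [6,7]
  2-simplices (14): [1,2,6], [1,2,7], [1,3,5], [1,3,6], [1,4,5], [1,4,7], [2,3,4], [2,3,5], [2,4,6], [2,5,7], [3,4,7], [3,6,7], [4,5,6], [5,6,7]

Hence C_0 ≅ Z^7, C_1 ≅ Z^21, C_2 ≅ Z^14.

Boundary ∂_1: C_1 → C_0 sends each edge [p,q] (with p < q) to q − p.
This gives a 7×21 integer matrix of rank 6; reducing to Smith normal form yields diagonal entries (1,1,1,1,1,1).

The boundary map ∂_2: C_2 → C_1 sends each 2-simplex [p,q,r] to [q,r] − [p,r] + [p,q]. For instance
  ∂[1,3,5] = [3,5] − [1,5] + [1,3],
  ∂[1,4,7] = [4,7] − [1,7] + [1,4].
As a 21×14 matrix over Z this has rank 13, with invariant factors (1,1,1,1,1,1,1,1,1,1,1,1,1).

Now H_k = ker ∂_k / im ∂_{k+1}, so:

  H_0: rank C_0 − rank ∂_1 = 7 − 6 = 1, and the invariant factors of ∂_1 are all 1, so H_0 ≅ Z.
  H_1: rank ker ∂_1 − rank ∂_2 = (21 − 6) − 13 = 2, and the invariant factors of ∂_2 are all 1, so H_1 ≅ Z^2.
  H_2: rank ker ∂_2 − rank ∂_3 = (14 − 13) − 0 = 1, and there is no ∂_3, so H_2 ≅ Z.

As a check, the Euler characteristic is 7 − 21 + 14 = 0, which agrees with 1 − 2 + 1 = 0.
(K is a triangulation of the torus T^2.)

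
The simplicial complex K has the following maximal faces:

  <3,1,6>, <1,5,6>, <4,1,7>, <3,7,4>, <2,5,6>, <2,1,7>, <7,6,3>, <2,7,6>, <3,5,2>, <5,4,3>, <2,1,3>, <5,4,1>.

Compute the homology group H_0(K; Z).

H_0 ≅ Z.

We work with the vertex ordering 1 < 2 < 3 < 4 < 5 < 6 < 7. The simplices of K, each written with vertices in increasing order, are:

  0-simplices (7): [1], [2], [3], [4], [5], [6], [7]
  1-simplices (18): [1,2], [1,3], [1,4], [1,5], [1,6], [1,7], [2,3], [2,5], [2,6], [2,7], [3,4], [3,5], [3,6], [3,7], [4,5], [4,7], [5,6], [6,7]
  2-simplices (12): [1,2,3], [1,2,7], [1,3,6], [1,4,5], [1,4,7], [1,5,6], [2,3,5], [2,5,6], [2,6,7], [3,4,5], [3,4,7], [3,6,7]

Hence C_0 ≅ Z^7, C_1 ≅ Z^18, C_2 ≅ Z^12.

Boundary ∂_1: C_1 → C_0 is given by ∂[p,q] = [q] − [p].
As a 7×18 matrix over Z this has rank 6, with invariant factors (1,1,1,1,1,1).

Boundary ∂_2: C_2 → C_1 maps a triangle to the signed sum of its edges. For instance
  ∂[2,3,5] = [3,5] − [2,5] + [2,3],
  ∂[3,4,5] = [4,5] − [3,5] + [3,4].
As a 18×12 matrix over Z this has rank 12, with invariant factors (1,1,1,1,1,1,1,1,1,1,1,2).

From H_k ≅ ker(∂_k) / im(∂_{k+1}) we obtain:

  H_0: rank C_0 − rank ∂_1 = 7 − 6 = 1, and the invariant factors of ∂_1 are all 1, so H_0 ≅ Z.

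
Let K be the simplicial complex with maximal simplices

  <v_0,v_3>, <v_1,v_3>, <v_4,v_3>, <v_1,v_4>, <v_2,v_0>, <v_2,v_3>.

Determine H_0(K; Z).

H_0 = Z.

Fix the vertex order v_0 < v_1 < v_2 < v_3 < v_4 and write every simplex with vertices in increasing order. Then dim K = 1 and the simplices of K are:

  0-simplices (5): [v_0], [v_1], [v_2], [v_3], [v_4]
  1-simplices (6): [v_0,v_2], [v_0,v_3], [v_1,v_3], [v_1,v_4], [v_2,v_3], [v_3,v_4]

giving chain groups C_0 ≅ Z^5, C_1 ≅ Z^6.

∂_1: C_1 → C_0 sends each edge [p,q] (with p < q) to q − p. For instance
  ∂[v_1,v_4] = [v_4] − [v_1].
The resulting 5×6 matrix has rank 4, and its Smith normal form has invariant factors (1,1,1,1).

Now H_k = ker ∂_k / im ∂_{k+1}, so:

  H_0: rank C_0 − rank ∂_1 = 5 − 4 = 1, and the invariant factors of ∂_1 are all 1, so H_0 = Z.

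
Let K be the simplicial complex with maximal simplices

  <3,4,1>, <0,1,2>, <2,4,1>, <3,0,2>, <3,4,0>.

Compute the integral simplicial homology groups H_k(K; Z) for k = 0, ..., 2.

H_0 = Z,  H_1 = Z,  H_2 = 0.

We work with the vertex ordering 0 < 1 < 2 < 3 < 4. The simplices of K, each written with vertices in increasing order, are:

  0-simplices (5): [0], [1], [2], [3], [4]
  1-simplices (10): [0,1], [0,2], [0,3], [0,4], [1,2], [1,3], [1,4], [2,3], [2,4], [3,4]
  2-simplices (5): [0,1,2], [0,2,3], [0,3,4], [1,2,4], [1,3,4]

Hence C_0 ≅ Z^5, C_1 ≅ Z^10, C_2 ≅ Z^5.

The boundary map ∂_1: C_1 → C_0 sends each edge [p,q] (with p < q) to q − p. For instance
  ∂[2,4] = [4] − [2].
This gives a 5×10 integer matrix of rank 4; reducing to Smith normal form yields diagonal entries (1,1,1,1).

The boundary map ∂_2: C_2 → C_1 sends each 2-simplex [p,q,r] to [q,r] − [p,r] + [p,q]. For instance
  ∂[1,3,4] = [3,4] − [1,4] + [1,3],
  ∂[0,1,2] = [1,2] − [0,2] + [0,1].
As a 10×5 matrix over Z this has rank 5, with invariant factors (1,1,1,1,1).

Computing H_k = (kernel of ∂_k) / (image of ∂_{k+1}):

  H_0: rank C_0 − rank ∂_1 = 5 − 4 = 1, and the invariant factors of ∂_1 are all 1, so H_0 = Z.
  H_1: rank ker ∂_1 − rank ∂_2 = (10 − 4) − 5 = 1, and the invariant factors of ∂_2 are all 1, so H_1 = Z.
  H_2: rank ker ∂_2 − rank ∂_3 = (5 − 5) − 0 = 0, and there is no ∂_3, so H_2 = 0.

As a check, the Euler characteristic is 5 − 10 + 5 = 0, which agrees with 1 − 1 + 0 = 0.
(K is a triangulation of the Möbius band.)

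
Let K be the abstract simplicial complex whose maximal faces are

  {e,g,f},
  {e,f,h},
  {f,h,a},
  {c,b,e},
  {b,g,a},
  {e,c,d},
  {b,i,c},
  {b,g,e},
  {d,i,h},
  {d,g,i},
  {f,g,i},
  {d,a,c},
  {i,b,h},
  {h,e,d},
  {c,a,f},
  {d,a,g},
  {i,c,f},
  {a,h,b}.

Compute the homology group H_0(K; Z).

H_0 = Z.

Order the vertices as a < b < c < d < e < f < g < h < i. Listing each simplex with vertices in this order, K has dimension 2 with simplices:

  0-simplices (9): a, b, c, d, e, f, g, h, i
  1-simplices (27): ab, ac, ad, af, ag, ah, bc, be, bg, bh, bi, cd, ce, cf, ci, de, dg, dh, di, ef, eg, eh, fg, fh, fi, gi, hi
  2-simplices (18): abg, abh, acd, acf, adg, afh, bce, bci, beg, bhi, cde, cfi, deh, dgi, dhi, efg, efh, fgi

giving chain groups C_0 ≅ Z^9, C_1 ≅ Z^27, C_2 ≅ Z^18.

∂_1: C_1 → C_0 sends each edge [p,q] (with p < q) to q − p. For instance
  ∂ad = d − a.
The 9×27 boundary matrix has rank 8 and Smith normal form diag(1,1,1,1,1,1,1,1).

∂_2: C_2 → C_1 sends each 2-simplex [p,q,r] to [q,r] − [p,r] + [p,q]. For instance
  ∂bhi = hi − bi + bh,
  ∂efg = fg − eg + ef.
As a 27×18 matrix over Z this has rank 17, with invariant factors (1,1,1,1,1,1,1,1,1,1,1,1,1,1,1,1,1).

Computing H_k = (kernel of ∂_k) / (image of ∂_{k+1}):

  H_0: rank C_0 − rank ∂_1 = 9 − 8 = 1, and the invariant factors of ∂_1 are all 1, so H_0 ≅ Z.

(K is a triangulation of the torus T^2.)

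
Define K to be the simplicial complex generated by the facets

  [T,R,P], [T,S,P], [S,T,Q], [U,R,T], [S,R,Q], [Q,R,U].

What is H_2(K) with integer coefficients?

Order the vertices as P < Q < R < S < T < U. Listing each simplex with vertices in this order, K has dimension 2 with simplices:

  0-simplices (6): P, Q, R, S, T, U
  1-simplices (12): PR, PS, PT, QR, QS, QT, QU, RS, RT, RU, ST, TU
  2-simplices (6): PRT, PST, QRS, QRU, QST, RTU

Hence C_0 ≅ Z^6, C_1 ≅ Z^12, C_2 ≅ Z^6.

∂_1: C_1 → C_0 sends each edge [p,q] (with p < q) to q − p. For instance
  ∂TU = U − T.
As a 6×12 matrix over Z this has rank 5, with invariant factors (1,1,1,1,1).

∂_2: C_2 → C_1 acts by ∂[p,q,r] = [q,r] − [p,r] + [p,q]. For instance
  ∂QRU = RU − QU + QR,
  ∂QST = ST − QT + QS.
The 12×6 boundary matrix has rank 6 and Smith normal form diag(1,1,1,1,1,1).

Computing H_k = (kernel of ∂_k) / (image of ∂_{k+1}):

  H_2: rank ker ∂_2 − rank ∂_3 = (6 − 6) − 0 = 0, and there is no ∂_3, so H_2 = 0.

H_2 = 0.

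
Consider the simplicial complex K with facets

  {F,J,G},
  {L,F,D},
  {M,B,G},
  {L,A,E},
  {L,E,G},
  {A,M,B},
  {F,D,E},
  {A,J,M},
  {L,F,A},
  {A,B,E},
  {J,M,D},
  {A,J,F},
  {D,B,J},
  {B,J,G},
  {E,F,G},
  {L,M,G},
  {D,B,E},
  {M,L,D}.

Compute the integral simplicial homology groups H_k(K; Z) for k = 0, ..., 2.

Order the vertices as A < B < D < E < F < G < J < L < M. Listing each simplex with vertices in this order, K has dimension 2 with simplices:

  0-simplices (9): A, B, D, E, F, G, J, L, M
  1-simplices (27): AB, AE, AF, AJ, AL, AM, BD, BE, BG, BJ, BM, DE, DF, DJ, DL, DM, EF, EG, EL, FG, FJ, FL, GJ, GL, GM, JM, LM
  2-simplices (18): ABE, ABM, AEL, AFJ, AFL, AJM, BDE, BDJ, BGJ, BGM, DEF, DFL, DJM, DLM, EFG, EGL, FGJ, GLM

so the chain groups are C_0 ≅ Z^9, C_1 ≅ Z^27, C_2 ≅ Z^18.

Boundary ∂_1: C_1 → C_0 sends each edge [p,q] (with p < q) to q − p.
This gives a 9×27 integer matrix of rank 8; reducing to Smith normal form yields diagonal entries (1,1,1,1,1,1,1,1).

Boundary ∂_2: C_2 → C_1 maps a triangle to the signed sum of its edges. For instance
  ∂ABM = BM − AM + AB,
  ∂DEF = EF − DF + DE.
The 27×18 boundary matrix has rank 18 and Smith normal form diag(1,1,1,1,1,1,1,1,1,1,1,1,1,1,1,1,1,2).

From H_k ≅ ker(∂_k) / im(∂_{k+1}) we obtain:

  H_0: rank C_0 − rank ∂_1 = 9 − 8 = 1, and the invariant factors of ∂_1 are all 1, so H_0 ≅ Z.
  H_1: rank ker ∂_1 − rank ∂_2 = (27 − 8) − 18 = 1, and ∂_2 has invariant factor 2 > 1, so H_1 ≅ Z ⊕ Z/2Z.
  H_2: rank ker ∂_2 − rank ∂_3 = (18 − 18) − 0 = 0, and there is no ∂_3, so H_2 ≅ 0.

As a check, the Euler characteristic is 9 − 27 + 18 = 0, which agrees with 1 − 1 + 0 = 0.
(K is a triangulation of the Klein bottle.)

H_0 ≅ Z,  H_1 ≅ Z ⊕ Z/2Z,  H_2 = 0.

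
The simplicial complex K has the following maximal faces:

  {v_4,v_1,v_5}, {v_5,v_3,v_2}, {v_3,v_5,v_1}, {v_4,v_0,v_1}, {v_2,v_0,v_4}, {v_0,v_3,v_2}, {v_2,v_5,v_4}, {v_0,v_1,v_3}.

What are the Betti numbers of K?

b_0 = 1, b_1 = 0, b_2 = 1.

Fix the vertex order v_0 < v_1 < v_2 < v_3 < v_4 < v_5 and write every simplex with vertices in increasing order. Then dim K = 2 and the simplices of K are:

  0-simplices (6): [v_0], [v_1], [v_2], [v_3], [v_4], [v_5]
  1-simplices (12): [v_0,v_1], [v_0,v_2], [v_0,v_3], [v_0,v_4], [v_1,v_3], [v_1,v_4], [v_1,v_5], [v_2,v_3], [v_2,v_4], [v_2,v_5], [v_3,v_5], [v_4,v_5]
  2-simplices (8): [v_0,v_1,v_3], [v_0,v_1,v_4], [v_0,v_2,v_3], [v_0,v_2,v_4], [v_1,v_3,v_5], [v_1,v_4,v_5], [v_2,v_3,v_5], [v_2,v_4,v_5]

so the chain groups are C_0 ≅ Z^6, C_1 ≅ Z^12, C_2 ≅ Z^8.

Boundary ∂_1: C_1 → C_0 maps an edge to its endpoints' difference, ∂[p,q] = q − p. For instance
  ∂[v_2,v_4] = [v_4] − [v_2].
The resulting 6×12 matrix has rank 5, and its Smith normal form has invariant factors (1,1,1,1,1).

∂_2: C_2 → C_1 sends each 2-simplex [p,q,r] to [q,r] − [p,r] + [p,q]. For instance
  ∂[v_1,v_4,v_5] = [v_4,v_5] − [v_1,v_5] + [v_1,v_4],
  ∂[v_0,v_1,v_4] = [v_1,v_4] − [v_0,v_4] + [v_0,v_1].
This gives a 12×8 integer matrix of rank 7; reducing to Smith normal form yields diagonal entries (1,1,1,1,1,1,1).

Computing H_k = (kernel of ∂_k) / (image of ∂_{k+1}):

  H_0: rank C_0 − rank ∂_1 = 6 − 5 = 1, and the invariant factors of ∂_1 are all 1, so H_0 = Z.
  H_1: rank ker ∂_1 − rank ∂_2 = (12 − 5) − 7 = 0, and the invariant factors of ∂_2 are all 1, so H_1 = 0.
  H_2: rank ker ∂_2 − rank ∂_3 = (8 − 7) − 0 = 1, and there is no ∂_3, so H_2 = Z.

As a check, the Euler characteristic is 6 − 12 + 8 = 2, which agrees with 1 − 0 + 1 = 2.
(K is a triangulation of the 2-sphere S^2.)

Hence the Betti numbers are b_0 = 1, b_1 = 0, b_2 = 1.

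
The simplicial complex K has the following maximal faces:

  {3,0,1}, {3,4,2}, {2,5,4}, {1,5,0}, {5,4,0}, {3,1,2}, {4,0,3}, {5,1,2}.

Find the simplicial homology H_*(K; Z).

Fix the vertex order 0 < 1 < 2 < 3 < 4 < 5 and write every simplex with vertices in increasing order. Then dim K = 2 and the simplices of K are:

  0-simplices (6): [0], [1], [2], [3], [4], [5]
  1-simplices (12): [0,1], [0,3], [0,4], [0,5], [1,2], [1,3], [1,5], [2,3], [2,4], [2,5], [3,4], [4,5]
  2-simplices (8): [0,1,3], [0,1,5], [0,3,4], [0,4,5], [1,2,3], [1,2,5], [2,3,4], [2,4,5]

so the chain groups are C_0 ≅ Z^6, C_1 ≅ Z^12, C_2 ≅ Z^8.

∂_1: C_1 → C_0 maps an edge to its endpoints' difference, ∂[p,q] = q − p.
As a 6×12 matrix over Z this has rank 5, with invariant factors (1,1,1,1,1).

Boundary ∂_2: C_2 → C_1 maps a triangle to the signed sum of its edges. For instance
  ∂[2,4,5] = [4,5] − [2,5] + [2,4],
  ∂[0,1,5] = [1,5] − [0,5] + [0,1].
The resulting 12×8 matrix has rank 7, and its Smith normal form has invariant factors (1,1,1,1,1,1,1).

Computing H_k = (kernel of ∂_k) / (image of ∂_{k+1}):

  H_0: rank C_0 − rank ∂_1 = 6 − 5 = 1, and the invariant factors of ∂_1 are all 1, so H_0 ≅ Z.
  H_1: rank ker ∂_1 − rank ∂_2 = (12 − 5) − 7 = 0, and the invariant factors of ∂_2 are all 1, so H_1 ≅ 0.
  H_2: rank ker ∂_2 − rank ∂_3 = (8 − 7) − 0 = 1, and there is no ∂_3, so H_2 ≅ Z.

H_0 = Z,  H_1 = 0,  H_2 = Z.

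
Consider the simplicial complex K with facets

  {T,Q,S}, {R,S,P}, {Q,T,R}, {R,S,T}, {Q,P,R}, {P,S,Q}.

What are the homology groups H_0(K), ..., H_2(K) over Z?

We work with the vertex ordering P < Q < R < S < T. The simplices of K, each written with vertices in increasing order, are:

  0-simplices (5): P, Q, R, S, T
  1-simplices (9): PQ, PR, PS, QR, QS, QT, RS, RT, ST
  2-simplices (6): PQR, PQS, PRS, QRT, QST, RST

Hence C_0 ≅ Z^5, C_1 ≅ Z^9, C_2 ≅ Z^6.

∂_1: C_1 → C_0 sends each edge [p,q] (with p < q) to q − p.
The 5×9 boundary matrix has rank 4 and Smith normal form diag(1,1,1,1).

∂_2: C_2 → C_1 sends each 2-simplex [p,q,r] to [q,r] − [p,r] + [p,q]. For instance
  ∂QRT = RT − QT + QR,
  ∂QST = ST − QT + QS.
The resulting 9×6 matrix has rank 5, and its Smith normal form has invariant factors (1,1,1,1,1).

Computing H_k = (kernel of ∂_k) / (image of ∂_{k+1}):

  H_0: rank C_0 − rank ∂_1 = 5 − 4 = 1, and the invariant factors of ∂_1 are all 1, so H_0 = Z.
  H_1: rank ker ∂_1 − rank ∂_2 = (9 − 4) − 5 = 0, and the invariant factors of ∂_2 are all 1, so H_1 = 0.
  H_2: rank ker ∂_2 − rank ∂_3 = (6 − 5) − 0 = 1, and there is no ∂_3, so H_2 = Z.

As a check, the Euler characteristic is 5 − 9 + 6 = 2, which agrees with 1 − 0 + 1 = 2.
(K is a triangulation of the 2-sphere S^2.)

H_0 = Z,  H_1 = 0,  H_2 = Z.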